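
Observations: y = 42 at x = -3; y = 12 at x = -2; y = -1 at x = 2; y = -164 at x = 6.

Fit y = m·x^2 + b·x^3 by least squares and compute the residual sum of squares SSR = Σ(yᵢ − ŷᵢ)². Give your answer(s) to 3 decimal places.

AᵀA·[m, b]ᵀ = Aᵀy reads: 1409·m + 7533·b = -5482;  7533·m + 47513·b = -36662.
Eliminating b: 47513·(row 1) − 7533·(row 2) gives 10199728·m = 47513·(-5482) − 7533·(-36662) = 15708580, so m = 3927145/2549932.
Then b = ((-36662) − 7533·(3927145/2549932))/47513 = -2590213/2549932.
Residuals: 64896/91069, -132525/57953, 615798/637483, -20015/637483; SSR = 4252786/637483.

SSR = 6.671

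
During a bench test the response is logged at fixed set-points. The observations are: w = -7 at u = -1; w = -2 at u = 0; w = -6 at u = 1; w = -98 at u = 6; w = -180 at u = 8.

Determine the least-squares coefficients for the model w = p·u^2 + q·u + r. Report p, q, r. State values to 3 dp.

The normal system MᵀM·[p, q, r]ᵀ = Mᵀw is [[5394, 728, 102]; [728, 102, 14]; [102, 14, 5]]·[p, q, r]ᵀ = [-15061, -2027, -293]ᵀ.
Row-reducing yields p = -91657/30878, q = 52415/30878, r = -43205/15439.

p = -2.968, q = 1.697, r = -2.798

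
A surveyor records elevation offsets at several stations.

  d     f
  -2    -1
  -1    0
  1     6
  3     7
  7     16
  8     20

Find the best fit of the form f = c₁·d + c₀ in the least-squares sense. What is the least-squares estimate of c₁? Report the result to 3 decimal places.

Sums needed: Σd·d = 128, Σd = 16, Σ1 = 6.
Moment sums: Σd·f = 301, Σf = 48.
MᵀM·[c₁, c₀]ᵀ = Mᵀf becomes [[128, 16]; [16, 6]]·[c₁, c₀]ᵀ = [301, 48]ᵀ.
Eliminating c₀: 6·(row 1) − 16·(row 2) gives 512·c₁ = 6·301 − 16·48 = 1038, so c₁ = 519/256.
Then c₀ = (48 − 16·(519/256))/6 = 83/32.

c₁ = 2.027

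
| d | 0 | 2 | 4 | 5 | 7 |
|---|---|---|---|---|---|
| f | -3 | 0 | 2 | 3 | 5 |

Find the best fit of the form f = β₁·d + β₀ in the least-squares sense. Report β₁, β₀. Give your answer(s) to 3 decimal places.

β₁ = 1.123, β₀ = -2.644

Compute the Gram sums: Σd·d = 94, Σd = 18, Σ1 = 5.
For Aᵀf: Σd·f = 58, Σf = 7.
So AᵀA·[β₁, β₀]ᵀ = Aᵀf: [[94, 18]; [18, 5]]·[β₁, β₀]ᵀ = [58, 7]ᵀ.
det = 94·5 − 18² = 146.
β₁ = (58·5 − 18·7)/146 = 82/73; β₀ = (94·7 − 18·58)/146 = -193/73.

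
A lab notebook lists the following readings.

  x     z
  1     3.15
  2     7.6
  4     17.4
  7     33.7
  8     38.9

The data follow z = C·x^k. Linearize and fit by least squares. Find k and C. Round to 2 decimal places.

Taking logs, ln z = k·ln x + ln C, so regress ln z on ln x.
Σln x = 6.1048, Σ(ln x)² = 10.5129, Σln z = 13.2105, Σln x·ln z = 19.8233.
Normal system: [[10.5129, 6.1048]; [6.1048, 5]]·[k, ln C]ᵀ = [19.8233, 13.2105]ᵀ.
Solving (det = 15.2960): k = 1.20743, ln C = 1.16788, so C = exp(1.16788) = 3.21517.

k = 1.21, C = 3.22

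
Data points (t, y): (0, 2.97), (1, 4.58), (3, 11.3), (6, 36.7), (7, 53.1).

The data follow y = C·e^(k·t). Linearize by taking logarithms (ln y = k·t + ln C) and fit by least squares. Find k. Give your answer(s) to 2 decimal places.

Let Y = ln y. Fitting Y = k·t + ln C by least squares:
Over the data: Σt = 17.0000, Σ(t)² = 95.0000, Σln y = 12.6100, Σt·ln y = 58.2180.
Normal system: [[95.0000, 17.0000]; [17.0000, 5]]·[k, ln C]ᵀ = [58.2180, 12.6100]ᵀ.
Solving (det = 186.0000): k = 0.41247, ln C = 1.11960.

k = 0.41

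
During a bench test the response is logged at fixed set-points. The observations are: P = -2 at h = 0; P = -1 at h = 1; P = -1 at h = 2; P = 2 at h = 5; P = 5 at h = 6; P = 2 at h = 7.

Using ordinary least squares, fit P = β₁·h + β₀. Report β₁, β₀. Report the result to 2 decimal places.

β₁ = 0.81, β₀ = -1.99

MᵀM·[β₁, β₀]ᵀ = MᵀP reads: 115·β₁ + 21·β₀ = 51;  21·β₁ + 6·β₀ = 5.
det = 115·6 − 21² = 249.
β₁ = (51·6 − 21·5)/249 = 67/83; β₀ = (115·5 − 21·51)/249 = -496/249.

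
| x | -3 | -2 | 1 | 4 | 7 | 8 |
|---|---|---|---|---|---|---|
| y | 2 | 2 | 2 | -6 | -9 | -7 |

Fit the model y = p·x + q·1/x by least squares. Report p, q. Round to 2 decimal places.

The normal equations are: 143·p + 6·q = -151;  6·p + (41197/28224)·q = -559/168.
(Σx·x = 143, Σx·1/x = 6, Σ1/x·1/x = 41197/28224, Σx·y = -151, Σ1/x·y = -559/168.)
Determinant 143·(41197/28224) − 6² = 4875107/28224.
p = ((-151)·(41197/28224) − 6·(-559/168))/(4875107/28224) = -5657275/4875107; q = (143·(-559/168) − 6·(-151))/(4875107/28224) = 12141528/4875107.

p = -1.16, q = 2.49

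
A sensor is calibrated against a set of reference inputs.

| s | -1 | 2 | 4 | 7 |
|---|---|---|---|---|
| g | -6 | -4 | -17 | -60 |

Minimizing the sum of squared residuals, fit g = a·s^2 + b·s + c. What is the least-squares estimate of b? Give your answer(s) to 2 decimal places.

Compute the Gram sums: Σs^2·s^2 = 2674, Σs^2·s = 414, Σs^2 = 70, Σs·s = 70, Σs = 12, Σ1 = 4.
For Mᵀg: Σs^2·g = -3234, Σs·g = -490, Σg = -87.
Inverting the 3×3 Gram matrix, [a, b, c]ᵀ = [-3/2, 77/34, -39/17]ᵀ.

b = 2.26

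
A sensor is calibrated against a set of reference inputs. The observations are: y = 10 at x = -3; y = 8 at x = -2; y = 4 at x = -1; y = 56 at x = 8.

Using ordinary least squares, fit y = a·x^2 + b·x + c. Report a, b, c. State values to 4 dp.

a = 0.7858, b = 0.2029, c = 4.0764

Setting ∂/∂a … = 0 gives: 4194·a + 476·b + 78·c = 3710;  476·a + 78·b + 2·c = 398;  78·a + 2·b + 4·c = 78.
Solving the 3×3 system (Gaussian elimination) gives a = 5835/7426, b = 1507/7426, c = 30271/7426.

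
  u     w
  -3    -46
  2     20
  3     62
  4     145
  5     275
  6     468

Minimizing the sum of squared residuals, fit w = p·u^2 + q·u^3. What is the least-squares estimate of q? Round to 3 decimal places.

q = 2.010

Setting ∂/∂p … = 0 gives: 2355·p + 11957·q = 26267;  11957·p + 67899·q = 147819.
Δ = 2355·67899 − 11957² = 16932296.
p = (26267·67899 − 11957·147819)/16932296 = 8015625/8466148; q = (2355·147819 − 11957·26267)/16932296 = 17019613/8466148.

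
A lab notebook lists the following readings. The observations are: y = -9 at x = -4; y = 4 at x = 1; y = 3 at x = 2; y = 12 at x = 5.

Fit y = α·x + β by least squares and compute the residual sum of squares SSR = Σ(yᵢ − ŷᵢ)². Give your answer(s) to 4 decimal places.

Sums needed: Σx·x = 46, Σx = 4, Σ1 = 4.
For Mᵀy: Σx·y = 106, Σy = 10.
MᵀM·[α, β]ᵀ = Mᵀy becomes [[46, 4]; [4, 4]]·[α, β]ᵀ = [106, 10]ᵀ.
Determinant 46·4 − 4² = 168.
α = (106·4 − 4·10)/168 = 16/7; β = (46·10 − 4·106)/168 = 3/14.
Residuals: -1/14, 3/2, -25/14, 5/14; SSR = 39/7.

SSR = 5.5714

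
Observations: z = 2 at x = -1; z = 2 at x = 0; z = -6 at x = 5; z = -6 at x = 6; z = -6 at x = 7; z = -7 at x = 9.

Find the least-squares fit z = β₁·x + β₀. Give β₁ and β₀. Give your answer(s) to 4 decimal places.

β₁ = -1.0336, β₀ = 0.9790

From the data, Σx·x = 192, Σx = 26, Σ1 = 6.
Right-hand side: Σx·z = -173, Σz = -21.
Δ = 192·6 − 26² = 476.
β₁ = ((-173)·6 − 26·(-21))/476 = -123/119; β₀ = (192·(-21) − 26·(-173))/476 = 233/238.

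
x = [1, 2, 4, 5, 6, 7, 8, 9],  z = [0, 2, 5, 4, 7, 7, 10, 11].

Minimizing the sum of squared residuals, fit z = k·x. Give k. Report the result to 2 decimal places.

Sums needed: Σx·x = 276.
Moment sums: Σx·z = 314.
AᵀA·[k]ᵀ = Aᵀz becomes [[276]]·[k]ᵀ = [314]ᵀ.
k = 314/276 = 1.13768.

k = 1.14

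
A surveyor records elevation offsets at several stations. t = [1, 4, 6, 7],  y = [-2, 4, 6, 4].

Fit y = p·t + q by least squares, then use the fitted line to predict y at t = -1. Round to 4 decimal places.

ŷ = -3.2857

Sums needed: Σt·t = 102, Σt = 18, Σ1 = 4.
For Mᵀy: Σt·y = 78, Σy = 12.
So MᵀM·[p, q]ᵀ = Mᵀy: [[102, 18]; [18, 4]]·[p, q]ᵀ = [78, 12]ᵀ.
det = 102·4 − 18² = 84.
p = (78·4 − 18·12)/84 = 8/7; q = (102·12 − 18·78)/84 = -15/7.
At t = -1: ŷ = (8/7)·(-1) + (-15/7)·(1) = -23/7.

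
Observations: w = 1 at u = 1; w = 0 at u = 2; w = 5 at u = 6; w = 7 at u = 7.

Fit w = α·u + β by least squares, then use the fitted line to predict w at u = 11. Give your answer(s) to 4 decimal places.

ŵ = 10.7885

With design matrix A, AᵀA = [[90, 16]; [16, 4]] and Aᵀw = [80, 13]ᵀ.
Eliminating β: 4·(row 1) − 16·(row 2) gives 104·α = 4·80 − 16·13 = 112, so α = 14/13.
Then β = (13 − 16·(14/13))/4 = -55/52.
At u = 11: ŵ = (14/13)·(11) + (-55/52)·(1) = 561/52.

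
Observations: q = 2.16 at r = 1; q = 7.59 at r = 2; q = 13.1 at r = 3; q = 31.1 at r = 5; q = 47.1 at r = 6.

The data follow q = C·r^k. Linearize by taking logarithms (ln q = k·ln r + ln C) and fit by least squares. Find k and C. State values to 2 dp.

k = 1.68, C = 2.20

Taking logs, ln q = k·ln r + ln C, so regress ln q on ln r.
AᵀA = [[7.4881, 5.1930]; [5.1930, 5]], rhs = [16.6655, 12.6590]ᵀ  (here Σln r = 5.1930, Σ(ln r)² = 7.4881, Σln q = 12.6590, Σln r·ln q = 16.6655).
Slope k = (n·Σln r·ln q − Σln r·Σln q)/(n·Σ(ln r)² − (Σln r)²) = (5·16.6655 − 5.1930·12.6590)/10.4737 = 1.67943; ln C = (Σln q − k·Σln r)/n = 0.78757, so C = exp(0.78757) = 2.19804.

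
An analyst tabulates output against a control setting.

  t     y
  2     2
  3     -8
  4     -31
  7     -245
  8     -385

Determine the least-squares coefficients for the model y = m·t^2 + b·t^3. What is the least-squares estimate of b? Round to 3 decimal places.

With design matrix A, AᵀA = [[6850, 50874]; [50874, 384682]] and Aᵀy = [-37205, -283339]ᵀ.
Δ = 6850·384682 − 50874² = 46907824.
m = ((-37205)·384682 − 50874·(-283339))/46907824 = 25623619/11726956; b = (6850·(-283339) − 50874·(-37205))/46907824 = -12026245/11726956.

b = -1.026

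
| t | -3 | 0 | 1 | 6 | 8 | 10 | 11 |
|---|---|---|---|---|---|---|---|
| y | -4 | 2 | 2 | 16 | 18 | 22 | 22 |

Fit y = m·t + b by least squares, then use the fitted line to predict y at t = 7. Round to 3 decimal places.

ŷ = 15.681

AᵀA·[m, b]ᵀ = Aᵀy reads: 331·m + 33·b = 716;  33·m + 7·b = 78.
Eliminating b: 7·(row 1) − 33·(row 2) gives 1228·m = 7·716 − 33·78 = 2438, so m = 1219/614.
Then b = (78 − 33·(1219/614))/7 = 1095/614.
At t = 7: ŷ = (1219/614)·(7) + (1095/614)·(1) = 4814/307.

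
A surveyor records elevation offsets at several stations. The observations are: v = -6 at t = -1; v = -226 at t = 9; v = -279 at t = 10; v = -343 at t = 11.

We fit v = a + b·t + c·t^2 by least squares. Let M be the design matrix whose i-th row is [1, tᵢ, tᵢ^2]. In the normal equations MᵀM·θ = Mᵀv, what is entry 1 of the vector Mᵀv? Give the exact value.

-854

Entry 1 ↔ basis 1, so (Mᵀv)_{1} = Σᵢ vᵢ = (1)·(-6) + (1)·(-226) + (1)·(-279) + (1)·(-343) = -854.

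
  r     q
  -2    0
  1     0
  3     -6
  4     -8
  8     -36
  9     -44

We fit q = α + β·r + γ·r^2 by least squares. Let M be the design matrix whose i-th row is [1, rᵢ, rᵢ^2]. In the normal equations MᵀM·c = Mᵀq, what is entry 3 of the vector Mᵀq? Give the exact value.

-6050

Entry 3 ↔ basis r^2, so (Mᵀq)_{3} = Σᵢ (r^2)·qᵢ = (4)·(0) + (1)·(0) + (9)·(-6) + (16)·(-8) + (64)·(-36) + (81)·(-44) = -6050.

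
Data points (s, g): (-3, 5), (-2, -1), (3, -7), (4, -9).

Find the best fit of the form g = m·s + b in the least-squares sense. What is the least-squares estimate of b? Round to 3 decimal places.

XᵀX·[m, b]ᵀ = Xᵀg reads: 38·m + 2·b = -70;  2·m + 4·b = -12.
Eliminating b: 4·(row 1) − 2·(row 2) gives 148·m = 4·(-70) − 2·(-12) = -256, so m = -64/37.
Then b = ((-12) − 2·(-64/37))/4 = -79/37.

b = -2.135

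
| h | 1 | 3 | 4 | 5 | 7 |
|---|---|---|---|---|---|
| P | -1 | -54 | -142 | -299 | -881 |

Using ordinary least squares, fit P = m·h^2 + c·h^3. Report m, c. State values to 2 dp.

m = 3.12, c = -3.01

Forming XᵀX = [[3364, 21200]; [21200, 138100]] and XᵀP = [-53403, -350105]ᵀ gives XᵀX·[m, c]ᵀ = XᵀP.
Eliminating c: 138100·(row 1) − 21200·(row 2) gives 15128400·m = 138100·(-53403) − 21200·(-350105) = 47271700, so m = 67531/21612.
Then c = ((-350105) − 21200·(67531/21612))/138100 = -325783/108060.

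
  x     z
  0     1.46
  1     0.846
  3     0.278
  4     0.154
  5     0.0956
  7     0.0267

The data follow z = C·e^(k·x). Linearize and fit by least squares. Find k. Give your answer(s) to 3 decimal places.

Taking logs, ln z = k·x + ln C, so regress ln z on x.
Σx = 20.0000, Σ(x)² = 100.0000, Σln z = -8.9104, Σx·ln z = -48.5904.
Equations: 100.0000·k + 20.0000·ln C = -48.5904;  20.0000·k + 6·ln C = -8.9104.
Solving (det = 200.0000): k = -0.56667, ln C = 0.40384.

k = -0.567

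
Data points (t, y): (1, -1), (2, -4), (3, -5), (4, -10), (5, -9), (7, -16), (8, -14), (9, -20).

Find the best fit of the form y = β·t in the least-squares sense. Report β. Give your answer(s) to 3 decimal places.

β = -2.060

From the data, Σt·t = 249.
And Σt·y = -513.
Normal equations: [[249]]·[β]ᵀ = [-513]ᵀ.
Hence β = -513 / 249 ≈ -2.06024.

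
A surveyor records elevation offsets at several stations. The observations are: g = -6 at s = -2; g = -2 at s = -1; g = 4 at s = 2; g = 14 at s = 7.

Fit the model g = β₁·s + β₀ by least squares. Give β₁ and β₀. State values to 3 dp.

β₁ = 2.143, β₀ = -0.714

Normal-equation sums: Σs·s = 58, Σs = 6, Σ1 = 4.
For Aᵀg: Σs·g = 120, Σg = 10.
Normal equations: [[58, 6]; [6, 4]]·[β₁, β₀]ᵀ = [120, 10]ᵀ.
Eliminating β₀: 4·(row 1) − 6·(row 2) gives 196·β₁ = 4·120 − 6·10 = 420, so β₁ = 15/7.
Then β₀ = (10 − 6·(15/7))/4 = -5/7.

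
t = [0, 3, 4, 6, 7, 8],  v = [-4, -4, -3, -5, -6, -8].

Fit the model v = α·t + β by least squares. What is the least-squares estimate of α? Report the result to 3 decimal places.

Compute the Gram sums: Σt·t = 174, Σt = 28, Σ1 = 6.
Moment sums: Σt·v = -160, Σv = -30.
MᵀM·[α, β]ᵀ = Mᵀv becomes [[174, 28]; [28, 6]]·[α, β]ᵀ = [-160, -30]ᵀ.
Δ = 174·6 − 28² = 260.
α = ((-160)·6 − 28·(-30))/260 = -6/13; β = (174·(-30) − 28·(-160))/260 = -37/13.

α = -0.462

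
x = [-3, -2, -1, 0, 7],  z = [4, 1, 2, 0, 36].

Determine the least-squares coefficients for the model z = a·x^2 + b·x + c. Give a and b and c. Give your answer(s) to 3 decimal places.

a = 0.610, b = 0.763, c = 0.766

Compute the Gram sums: Σx^2·x^2 = 2499, Σx^2·x = 307, Σx^2 = 63, Σx·x = 63, Σx = 1, Σ1 = 5.
Right-hand side: Σx^2·z = 1806, Σx·z = 236, Σz = 43.
Row-reducing yields a = 31113/51038, b = 38955/51038, c = 19556/25519.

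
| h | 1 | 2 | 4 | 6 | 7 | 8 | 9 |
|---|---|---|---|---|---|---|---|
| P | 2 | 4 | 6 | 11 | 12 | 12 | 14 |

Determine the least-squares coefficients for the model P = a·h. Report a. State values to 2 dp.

a = 1.62

With design matrix A, AᵀA = [[251]] and AᵀP = [406]ᵀ.
Hence a = 406 / 251 ≈ 1.61753.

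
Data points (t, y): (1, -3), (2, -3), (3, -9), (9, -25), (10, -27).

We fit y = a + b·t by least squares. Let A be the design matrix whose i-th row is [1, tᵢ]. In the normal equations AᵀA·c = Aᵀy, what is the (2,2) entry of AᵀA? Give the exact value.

Row 2 ↔ basis t, column 2 ↔ basis t, so (AᵀA)_{2,2} = Σᵢ (t)·(t) = (1)·(1) + (2)·(2) + (3)·(3) + (9)·(9) + (10)·(10) = 195.

195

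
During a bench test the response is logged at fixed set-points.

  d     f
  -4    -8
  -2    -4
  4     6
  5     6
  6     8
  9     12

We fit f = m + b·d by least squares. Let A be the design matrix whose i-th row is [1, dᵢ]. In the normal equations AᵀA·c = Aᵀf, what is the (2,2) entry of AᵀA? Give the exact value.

178

Row 2 ↔ basis d, column 2 ↔ basis d, so (AᵀA)_{2,2} = Σᵢ (d)·(d) = (-4)·(-4) + (-2)·(-2) + (4)·(4) + (5)·(5) + (6)·(6) + (9)·(9) = 178.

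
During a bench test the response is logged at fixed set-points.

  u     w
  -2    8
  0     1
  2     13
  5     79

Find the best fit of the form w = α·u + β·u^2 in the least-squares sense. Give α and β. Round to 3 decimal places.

Sums needed: Σu·u = 33, Σu·u^2 = 125, Σu^2·u^2 = 657.
Moment sums: Σu·w = 405, Σu^2·w = 2059.
det = 33·657 − 125² = 6056.
α = (405·657 − 125·2059)/6056 = 4355/3028; β = (33·2059 − 125·405)/6056 = 8661/3028.

α = 1.438, β = 2.860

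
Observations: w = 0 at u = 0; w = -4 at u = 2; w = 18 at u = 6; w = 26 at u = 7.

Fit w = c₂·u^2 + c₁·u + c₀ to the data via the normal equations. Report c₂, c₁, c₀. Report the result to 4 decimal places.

From the data, Σu^2·u^2 = 3713, Σu^2·u = 567, Σu^2 = 89, Σu·u = 89, Σu = 15, Σ1 = 4.
For Mᵀw: Σu^2·w = 1906, Σu·w = 282, Σw = 40.
MᵀM·[c₂, c₁, c₀]ᵀ = Mᵀw becomes [[3713, 567, 89]; [567, 89, 15]; [89, 15, 4]]·[c₂, c₁, c₀]ᵀ = [1906, 282, 40]ᵀ.
Row-reducing yields c₂ = 2485/2342, c₁ = -8259/2342, c₀ = -450/1171.

c₂ = 1.0611, c₁ = -3.5265, c₀ = -0.3843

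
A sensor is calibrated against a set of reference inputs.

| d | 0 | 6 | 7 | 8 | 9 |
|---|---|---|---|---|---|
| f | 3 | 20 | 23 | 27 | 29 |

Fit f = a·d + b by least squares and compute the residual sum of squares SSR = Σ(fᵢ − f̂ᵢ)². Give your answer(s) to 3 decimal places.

SSR = 0.880

Sums needed: Σd·d = 230, Σd = 30, Σ1 = 5.
For Mᵀf: Σd·f = 758, Σf = 102.
MᵀM·[a, b]ᵀ = Mᵀf becomes [[230, 30]; [30, 5]]·[a, b]ᵀ = [758, 102]ᵀ.
Eliminating b: 5·(row 1) − 30·(row 2) gives 250·a = 5·758 − 30·102 = 730, so a = 73/25.
Then b = (102 − 30·(73/25))/5 = 72/25.
Residuals: 3/25, -2/5, -8/25, 19/25, -4/25; SSR = 22/25.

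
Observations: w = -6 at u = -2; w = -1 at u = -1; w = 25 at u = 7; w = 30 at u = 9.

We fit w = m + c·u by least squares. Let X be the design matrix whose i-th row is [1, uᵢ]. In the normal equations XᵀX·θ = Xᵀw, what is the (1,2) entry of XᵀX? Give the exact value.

13

Row 1 ↔ basis 1, column 2 ↔ basis u, so (XᵀX)_{1,2} = Σᵢ u = (1)·(-2) + (1)·(-1) + (1)·(7) + (1)·(9) = 13.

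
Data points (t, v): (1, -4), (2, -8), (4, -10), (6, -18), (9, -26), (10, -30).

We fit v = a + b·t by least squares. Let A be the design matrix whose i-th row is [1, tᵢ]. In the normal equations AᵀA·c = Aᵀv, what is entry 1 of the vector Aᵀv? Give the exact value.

Entry 1 ↔ basis 1, so (Aᵀv)_{1} = Σᵢ vᵢ = (1)·(-4) + (1)·(-8) + (1)·(-10) + (1)·(-18) + (1)·(-26) + (1)·(-30) = -96.

-96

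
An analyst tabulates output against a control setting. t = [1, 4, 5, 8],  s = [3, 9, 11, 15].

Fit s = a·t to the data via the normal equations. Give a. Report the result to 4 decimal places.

Normal-equation sums: Σt·t = 106.
Moment sums: Σt·s = 214.
MᵀM·[a]ᵀ = Mᵀs becomes [[106]]·[a]ᵀ = [214]ᵀ.
Hence a = 214 / 106 ≈ 2.01887.

a = 2.0189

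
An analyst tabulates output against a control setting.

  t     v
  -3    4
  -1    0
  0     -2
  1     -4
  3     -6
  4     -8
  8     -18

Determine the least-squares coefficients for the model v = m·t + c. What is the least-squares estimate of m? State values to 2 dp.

m = -1.91

Entries of AᵀA: Σt·t = 100, Σt = 12, Σ1 = 7.
For Aᵀv: Σt·v = -210, Σv = -34.
Normal equations: [[100, 12]; [12, 7]]·[m, c]ᵀ = [-210, -34]ᵀ.
Determinant 100·7 − 12² = 556.
m = ((-210)·7 − 12·(-34))/556 = -531/278; c = (100·(-34) − 12·(-210))/556 = -220/139.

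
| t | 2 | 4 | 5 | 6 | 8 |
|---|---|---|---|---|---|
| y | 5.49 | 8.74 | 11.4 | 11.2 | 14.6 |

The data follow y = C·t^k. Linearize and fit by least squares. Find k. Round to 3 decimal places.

k = 0.700

Linearized form: ln y = k·ln t + ln C. From the 5 transformed points,
Σln t = 7.5601, Σ(ln t)² = 12.5270, Σln y = 11.4014, Σln t·ln y = 18.0063.
Equations: 12.5270·k + 7.5601·ln C = 18.0063;  7.5601·k + 5·ln C = 11.4014.
Solving (det = 5.4804): k = 0.69993, ln C = 1.22197.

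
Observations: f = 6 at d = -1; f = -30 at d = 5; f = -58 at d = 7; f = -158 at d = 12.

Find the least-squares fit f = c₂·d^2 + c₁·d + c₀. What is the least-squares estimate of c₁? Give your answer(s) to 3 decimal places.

From the data, Σd^2·d^2 = 23763, Σd^2·d = 2195, Σd^2 = 219, Σd·d = 219, Σd = 23, Σ1 = 4.
Moment sums: Σd^2·f = -26338, Σd·f = -2458, Σf = -240.
Inverting the 3×3 Gram matrix, [c₂, c₁, c₀]ᵀ = [-68094/72829, -170498/72829, 338770/72829]ᵀ.

c₁ = -2.341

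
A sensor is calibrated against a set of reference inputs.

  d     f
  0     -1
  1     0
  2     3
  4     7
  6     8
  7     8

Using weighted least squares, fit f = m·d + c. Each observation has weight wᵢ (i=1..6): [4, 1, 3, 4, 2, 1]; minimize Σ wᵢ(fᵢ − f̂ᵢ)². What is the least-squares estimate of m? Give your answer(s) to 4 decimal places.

m = 1.5224

The normal system MᵀWM·[m, c]ᵀ = MᵀWf is [[198, 42]; [42, 15]]·[m, c]ᵀ = [282, 57]ᵀ.
Determinant 198·15 − 42² = 1206.
m = (282·15 − 42·57)/1206 = 102/67; c = (198·57 − 42·282)/1206 = -31/67.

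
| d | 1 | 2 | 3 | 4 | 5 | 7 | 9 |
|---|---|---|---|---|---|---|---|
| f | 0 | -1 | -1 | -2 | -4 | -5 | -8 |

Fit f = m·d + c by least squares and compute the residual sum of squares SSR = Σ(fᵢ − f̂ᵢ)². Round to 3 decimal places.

Compute the Gram sums: Σd·d = 185, Σd = 31, Σ1 = 7.
And Σd·f = -140, Σf = -21.
So MᵀM·[m, c]ᵀ = Mᵀf: [[185, 31]; [31, 7]]·[m, c]ᵀ = [-140, -21]ᵀ.
det = 185·7 − 31² = 334.
m = ((-140)·7 − 31·(-21))/334 = -329/334; c = (185·(-21) − 31·(-140))/334 = 455/334.
Residuals: -63/167, -131/334, 99/167, 193/334, -73/167, 89/167, -83/167; SSR = 569/334.

SSR = 1.704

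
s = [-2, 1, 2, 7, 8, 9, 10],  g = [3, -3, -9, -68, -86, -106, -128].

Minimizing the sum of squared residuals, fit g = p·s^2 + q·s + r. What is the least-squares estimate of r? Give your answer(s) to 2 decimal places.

r = 1.02

Setting ∂/∂p … = 0 gives: 23091·p + 2585·q + 303·r = -30249;  2585·p + 303·q + 35·r = -3425;  303·p + 35·q + 7·r = -397.
(Σs^2·s^2 = 23091, Σs^2·s = 2585, Σs^2 = 303, Σs·s = 303, Σs = 35, Σ1 = 7, Σs^2·g = -30249, Σs·g = -3425, Σg = -397.)
Inverting the 3×3 Gram matrix, [p, q, r]ᵀ = [-230064/230921, -674670/230921, 235315/230921]ᵀ.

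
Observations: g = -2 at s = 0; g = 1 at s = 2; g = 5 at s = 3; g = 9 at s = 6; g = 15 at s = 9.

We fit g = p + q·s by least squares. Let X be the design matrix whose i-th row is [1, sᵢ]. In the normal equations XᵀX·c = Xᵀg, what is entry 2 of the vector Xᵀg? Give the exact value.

Entry 2 ↔ basis s, so (Xᵀg)_{2} = Σᵢ (s)·gᵢ = (0)·(-2) + (2)·(1) + (3)·(5) + (6)·(9) + (9)·(15) = 206.

206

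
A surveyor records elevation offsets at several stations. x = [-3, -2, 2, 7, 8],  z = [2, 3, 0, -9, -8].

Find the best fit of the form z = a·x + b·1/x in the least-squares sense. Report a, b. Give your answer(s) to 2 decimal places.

a = -1.14, b = 1.97

From the data, Σx·x = 130, Σx·1/x = 5, Σ1/x·1/x = 18265/28224.
Moment sums: Σx·z = -139, Σ1/x·z = -187/42.
Normal equations: [[130, 5]; [5, 18265/28224]]·[a, b]ᵀ = [-139, -187/42]ᵀ.
Eliminating b: (18265/28224)·(row 1) − 5·(row 2) gives (834425/14112)·a = (18265/28224)·(-139) − 5·(-187/42) = -1910515/28224, so a = -382103/333770.
Then b = ((-187/42) − 5·(-382103/333770))/(18265/28224) = 327936/166885.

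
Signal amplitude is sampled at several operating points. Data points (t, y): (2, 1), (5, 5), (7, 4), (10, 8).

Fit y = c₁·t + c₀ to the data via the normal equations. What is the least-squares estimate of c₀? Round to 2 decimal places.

c₀ = -0.26

Sums needed: Σt·t = 178, Σt = 24, Σ1 = 4.
Right-hand side: Σt·y = 135, Σy = 18.
Normal equations: [[178, 24]; [24, 4]]·[c₁, c₀]ᵀ = [135, 18]ᵀ.
det = 178·4 − 24² = 136.
c₁ = (135·4 − 24·18)/136 = 27/34; c₀ = (178·18 − 24·135)/136 = -9/34.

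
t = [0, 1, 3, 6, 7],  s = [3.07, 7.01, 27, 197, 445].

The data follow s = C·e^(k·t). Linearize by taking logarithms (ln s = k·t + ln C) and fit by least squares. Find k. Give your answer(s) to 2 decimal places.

k = 0.70

With ln sᵢ as the transformed response and tᵢ as the regressor:
XᵀX = [[95.0000, 17.0000]; [17.0000, 5]], rhs = [86.2206, 17.7461]ᵀ  (here Σt = 17.0000, Σ(t)² = 95.0000, Σln s = 17.7461, Σt·ln s = 86.2206).
Solving (det = 186.0000): k = 0.69580, ln C = 1.18351.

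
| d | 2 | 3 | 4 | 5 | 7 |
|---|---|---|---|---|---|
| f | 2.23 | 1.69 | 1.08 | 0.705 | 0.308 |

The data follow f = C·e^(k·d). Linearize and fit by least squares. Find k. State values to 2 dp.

Linearized form: ln f = k·d + ln C. From the 5 transformed points,
Σd = 21.0000, Σ(d)² = 103.0000, Σln f = -0.1235, Σd·ln f = -6.5053.
Equations: 103.0000·k + 21.0000·ln C = -6.5053;  21.0000·k + 5·ln C = -0.1235.
Slope k = (n·Σd·ln f − Σd·Σln f)/(n·Σ(d)² − (Σd)²) = (5·-6.5053 − 21.0000·-0.1235)/74.0000 = -0.40450; ln C = (Σln f − k·Σd)/n = 1.67418.

k = -0.40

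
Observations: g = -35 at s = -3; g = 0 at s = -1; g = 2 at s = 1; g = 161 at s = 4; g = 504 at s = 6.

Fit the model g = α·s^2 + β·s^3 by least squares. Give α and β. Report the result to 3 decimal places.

Compute the Gram sums: Σs^2·s^2 = 1635, Σs^2·s^3 = 8557, Σs^3·s^3 = 51483.
For Aᵀg: Σs^2·g = 20407, Σs^3·g = 120115.
Eliminating β: 51483·(row 1) − 8557·(row 2) gives 10952456·α = 51483·20407 − 8557·120115 = 22789526, so α = 11394763/5476228.
Then β = (120115 − 8557·(11394763/5476228))/51483 = 10882663/5476228.

α = 2.081, β = 1.987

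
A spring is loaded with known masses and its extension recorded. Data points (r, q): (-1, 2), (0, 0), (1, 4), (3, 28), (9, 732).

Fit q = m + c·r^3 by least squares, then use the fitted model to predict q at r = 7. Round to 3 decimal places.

q̂ = 345.322

Forming AᵀA = [[5, 756]; [756, 532172]] and Aᵀq = [766, 534386]ᵀ gives AᵀA·[m, c]ᵀ = Aᵀq.
det = 5·532172 − 756² = 2089324.
m = (766·532172 − 756·534386)/2089324 = 911984/522331; c = (5·534386 − 756·766)/2089324 = 1046417/1044662.
At r = 7: q̂ = (911984/522331)·(1) + (1046417/1044662)·(343) = 360744999/1044662.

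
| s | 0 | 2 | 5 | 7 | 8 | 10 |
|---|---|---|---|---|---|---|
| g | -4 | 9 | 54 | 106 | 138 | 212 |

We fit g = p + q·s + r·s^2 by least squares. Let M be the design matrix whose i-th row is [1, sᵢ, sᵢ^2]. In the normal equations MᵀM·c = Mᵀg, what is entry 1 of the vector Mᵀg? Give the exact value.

515

Entry 1 ↔ basis 1, so (Mᵀg)_{1} = Σᵢ gᵢ = (1)·(-4) + (1)·(9) + (1)·(54) + (1)·(106) + (1)·(138) + (1)·(212) = 515.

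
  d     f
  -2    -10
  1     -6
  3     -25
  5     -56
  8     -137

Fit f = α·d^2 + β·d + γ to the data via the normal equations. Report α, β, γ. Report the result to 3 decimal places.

The normal system XᵀX·[α, β, γ]ᵀ = Xᵀf is [[4819, 657, 103]; [657, 103, 15]; [103, 15, 5]]·[α, β, γ]ᵀ = [-10439, -1437, -234]ᵀ.
Row-reducing yields α = -6043/3046, β = -67923/88334, γ = -160087/44167.

α = -1.984, β = -0.769, γ = -3.625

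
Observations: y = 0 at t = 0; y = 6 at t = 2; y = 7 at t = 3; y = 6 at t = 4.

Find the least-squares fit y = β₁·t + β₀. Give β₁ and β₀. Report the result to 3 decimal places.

β₁ = 1.629, β₀ = 1.086

With design matrix X, XᵀX = [[29, 9]; [9, 4]] and Xᵀy = [57, 19]ᵀ.
det = 29·4 − 9² = 35.
β₁ = (57·4 − 9·19)/35 = 57/35; β₀ = (29·19 − 9·57)/35 = 38/35.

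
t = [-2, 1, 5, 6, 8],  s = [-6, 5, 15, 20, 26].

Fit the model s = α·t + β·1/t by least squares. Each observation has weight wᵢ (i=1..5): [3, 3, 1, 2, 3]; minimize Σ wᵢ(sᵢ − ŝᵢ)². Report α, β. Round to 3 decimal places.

The normal system MᵀWM·[α, β]ᵀ = MᵀWs is [[304, 12]; [12, 56051/14400]]·[α, β]ᵀ = [990, 521/12]ᵀ.
Determinant 304·(56051/14400) − 12² = 935369/900.
α = (990·(56051/14400) − 12·(521/12))/(935369/900) = 23994045/7482952; β = (304·(521/12) − 12·990)/(935369/900) = 1186800/935369.

α = 3.206, β = 1.269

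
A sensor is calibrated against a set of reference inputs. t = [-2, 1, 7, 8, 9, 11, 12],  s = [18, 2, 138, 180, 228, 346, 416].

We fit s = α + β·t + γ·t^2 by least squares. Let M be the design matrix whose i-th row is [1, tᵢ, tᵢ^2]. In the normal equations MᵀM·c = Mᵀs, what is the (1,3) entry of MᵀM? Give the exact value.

464

Row 1 ↔ basis 1, column 3 ↔ basis t^2, so (MᵀM)_{1,3} = Σᵢ t^2 = (1)·(4) + (1)·(1) + (1)·(49) + (1)·(64) + (1)·(81) + (1)·(121) + (1)·(144) = 464.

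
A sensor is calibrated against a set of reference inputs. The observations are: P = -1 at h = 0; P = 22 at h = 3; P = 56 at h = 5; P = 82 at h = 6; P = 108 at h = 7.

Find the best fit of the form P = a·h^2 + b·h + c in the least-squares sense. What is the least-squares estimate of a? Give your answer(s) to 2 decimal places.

Normal-equation sums: Σh^2·h^2 = 4403, Σh^2·h = 711, Σh^2 = 119, Σh·h = 119, Σh = 21, Σ1 = 5.
And Σh^2·P = 9842, Σh·P = 1594, ΣP = 267.
Solving the 3×3 system (Gaussian elimination) gives a = 157/78, b = 441/286, c = -421/429.

a = 2.01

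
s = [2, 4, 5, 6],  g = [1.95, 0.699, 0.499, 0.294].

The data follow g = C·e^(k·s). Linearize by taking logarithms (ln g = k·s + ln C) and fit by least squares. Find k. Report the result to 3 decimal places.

Taking logs, ln g = k·s + ln C, so regress ln g on s.
Σs = 17.0000, Σ(s)² = 81.0000, Σln g = -1.6096, Σs·ln g = -10.9176.
Equations: 81.0000·k + 17.0000·ln C = -10.9176;  17.0000·k + 4·ln C = -1.6096.
Δ = 81.0000·4 − (17.0000)² = 35.0000; k = (-10.9176·4 − 17.0000·-1.6096)/35.0000 = -0.46592, ln C = (81.0000·-1.6096 − 17.0000·-10.9176)/35.0000 = 1.57774.

k = -0.466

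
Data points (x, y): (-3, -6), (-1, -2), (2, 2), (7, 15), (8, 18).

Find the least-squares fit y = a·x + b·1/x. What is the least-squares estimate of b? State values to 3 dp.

b = -1.129

Compute the Gram sums: Σx·x = 127, Σx·1/x = 5, Σ1/x·1/x = 39433/28224.
Moment sums: Σx·y = 273, Σ1/x·y = 263/28.
Normal equations: [[127, 5]; [5, 39433/28224]]·[a, b]ᵀ = [273, 263/28]ᵀ.
Δ = 127·(39433/28224) − 5² = 4302391/28224.
a = (273·(39433/28224) − 5·(263/28))/(4302391/28224) = 154749/70531; b = (127·(263/28) − 5·273)/(4302391/28224) = -79632/70531.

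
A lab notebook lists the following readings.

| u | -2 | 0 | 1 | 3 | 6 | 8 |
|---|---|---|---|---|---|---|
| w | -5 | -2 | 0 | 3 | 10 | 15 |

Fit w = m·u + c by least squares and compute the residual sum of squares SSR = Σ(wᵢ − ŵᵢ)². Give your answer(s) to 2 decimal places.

From the data, Σu·u = 114, Σu = 16, Σ1 = 6.
For Mᵀw: Σu·w = 199, Σw = 21.
Normal equations: [[114, 16]; [16, 6]]·[m, c]ᵀ = [199, 21]ᵀ.
Δ = 114·6 − 16² = 428.
m = (199·6 − 16·21)/428 = 429/214; c = (114·21 − 16·199)/428 = -395/214.
Residuals: 183/214, -33/214, -17/107, -125/107, -39/214, 173/214; SSR = 303/107.

SSR = 2.83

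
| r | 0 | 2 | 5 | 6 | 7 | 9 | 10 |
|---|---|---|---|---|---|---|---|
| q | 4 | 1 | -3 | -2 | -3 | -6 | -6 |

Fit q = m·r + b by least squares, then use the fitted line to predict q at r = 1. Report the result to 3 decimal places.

Compute the Gram sums: Σr·r = 295, Σr = 39, Σ1 = 7.
And Σr·q = -160, Σq = -15.
Eliminating b: 7·(row 1) − 39·(row 2) gives 544·m = 7·(-160) − 39·(-15) = -535, so m = -535/544.
Then b = ((-15) − 39·(-535/544))/7 = 1815/544.
At r = 1: q̂ = (-535/544)·(1) + (1815/544)·(1) = 40/17.

q̂ = 2.353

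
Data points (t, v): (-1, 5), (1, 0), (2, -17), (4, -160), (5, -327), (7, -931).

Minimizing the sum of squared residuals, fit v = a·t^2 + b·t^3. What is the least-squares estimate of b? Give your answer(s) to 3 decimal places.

b = -2.980

Setting ∂/∂a … = 0 gives: 3300·a + 20988·b = -56417;  20988·a + 137436·b = -370589.
(Σt^2·t^2 = 3300, Σt^2·t^3 = 20988, Σt^3·t^3 = 137436, Σt^2·v = -56417, Σt^3·v = -370589.)
det = 3300·137436 − 20988² = 13042656.
a = ((-56417)·137436 − 20988·(-370589))/13042656 = 504065/271722; b = (3300·(-370589) − 20988·(-56417))/13042656 = -147211/49404.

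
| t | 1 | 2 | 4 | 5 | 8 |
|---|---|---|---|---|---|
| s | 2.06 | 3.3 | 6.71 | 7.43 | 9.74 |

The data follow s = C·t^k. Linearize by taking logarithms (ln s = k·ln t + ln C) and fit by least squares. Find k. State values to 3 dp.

Linearized form: ln s = k·ln t + ln C. From the 5 transformed points,
AᵀA = [[9.3166, 5.7683]; [5.7683, 5]], rhs = [11.4276, 8.1020]ᵀ  (here Σln t = 5.7683, Σ(ln t)² = 9.3166, Σln s = 8.1020, Σln t·ln s = 11.4276).
Δ = 9.3166·5 − (5.7683)² = 13.3096; k = (11.4276·5 − 5.7683·8.1020)/13.3096 = 0.78162, ln C = (9.3166·8.1020 − 5.7683·11.4276)/13.3096 = 0.71867.

k = 0.782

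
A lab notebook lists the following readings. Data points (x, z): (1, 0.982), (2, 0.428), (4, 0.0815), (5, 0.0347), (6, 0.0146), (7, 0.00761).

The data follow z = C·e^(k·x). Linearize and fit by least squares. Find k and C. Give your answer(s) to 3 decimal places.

Let Y = ln z. Fitting Y = k·x + ln C by least squares:
Σx = 25.0000, Σ(x)² = 131.0000, Σln z = -15.8400, Σx·ln z = -88.0576.
Equations: 131.0000·k + 25.0000·ln C = -88.0576;  25.0000·k + 6·ln C = -15.8400.
Δ = 131.0000·6 − (25.0000)² = 161.0000; k = (-88.0576·6 − 25.0000·-15.8400)/161.0000 = -0.82202, ln C = (131.0000·-15.8400 − 25.0000·-88.0576)/161.0000 = 0.78510, so C = exp(0.78510) = 2.19262.

k = -0.822, C = 2.193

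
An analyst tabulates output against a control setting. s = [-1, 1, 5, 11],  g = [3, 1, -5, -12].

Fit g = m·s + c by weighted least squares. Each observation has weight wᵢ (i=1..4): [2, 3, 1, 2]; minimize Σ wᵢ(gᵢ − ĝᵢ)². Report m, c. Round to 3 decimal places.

m = -1.276, c = 1.966

The normal system XᵀWX·[m, c]ᵀ = XᵀWg is [[272, 28]; [28, 8]]·[m, c]ᵀ = [-292, -20]ᵀ.
Determinant 272·8 − 28² = 1392.
m = ((-292)·8 − 28·(-20))/1392 = -37/29; c = (272·(-20) − 28·(-292))/1392 = 57/29.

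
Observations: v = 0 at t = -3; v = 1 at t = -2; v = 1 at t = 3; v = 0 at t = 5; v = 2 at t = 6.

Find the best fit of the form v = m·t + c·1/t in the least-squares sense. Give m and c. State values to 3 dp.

The normal equations are: 83·m + 5·c = 13;  5·m + (27/50)·c = 1/6.
Eliminating c: (27/50)·(row 1) − 5·(row 2) gives (991/50)·m = (27/50)·13 − 5·(1/6) = 464/75, so m = 928/2973.
Then c = ((1/6) − 5·(928/2973))/(27/50) = -7675/2973.

m = 0.312, c = -2.582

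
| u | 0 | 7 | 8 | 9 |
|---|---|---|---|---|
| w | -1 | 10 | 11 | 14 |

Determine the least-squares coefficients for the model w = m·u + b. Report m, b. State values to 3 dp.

m = 1.600, b = -1.100

Compute the Gram sums: Σu·u = 194, Σu = 24, Σ1 = 4.
Right-hand side: Σu·w = 284, Σw = 34.
Δ = 194·4 − 24² = 200.
m = (284·4 − 24·34)/200 = 8/5; b = (194·34 − 24·284)/200 = -11/10.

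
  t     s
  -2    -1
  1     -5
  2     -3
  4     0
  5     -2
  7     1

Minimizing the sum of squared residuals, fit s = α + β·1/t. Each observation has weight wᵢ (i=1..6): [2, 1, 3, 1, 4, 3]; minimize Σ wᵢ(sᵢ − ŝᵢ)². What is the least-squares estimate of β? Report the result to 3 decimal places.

Normal-equation sums: Σwᵢ·1 = 14, Σwᵢ·1/t = 417/140, Σwᵢ·1/t·1/t = 49661/19600.
For MᵀWs: Σwᵢ·s = -21, Σwᵢ·1/t·s = -677/70.
MᵀWM·[α, β]ᵀ = MᵀWs becomes [[14, 417/140]; [417/140, 49661/19600]]·[α, β]ᵀ = [-21, -677/70]ᵀ.
det = 14·(49661/19600) − (417/140)² = 104273/3920.
α = ((-21)·(49661/19600) − (417/140)·(-677/70))/(104273/3920) = -478263/521365; β = (14·(-677/70) − (417/140)·(-21))/(104273/3920) = -285572/104273.

β = -2.739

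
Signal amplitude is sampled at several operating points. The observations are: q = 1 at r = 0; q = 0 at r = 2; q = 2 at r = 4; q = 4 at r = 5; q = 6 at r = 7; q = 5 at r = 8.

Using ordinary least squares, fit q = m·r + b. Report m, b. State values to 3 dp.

Forming XᵀX = [[158, 26]; [26, 6]] and Xᵀq = [110, 18]ᵀ gives XᵀX·[m, b]ᵀ = Xᵀq.
Δ = 158·6 − 26² = 272.
m = (110·6 − 26·18)/272 = 12/17; b = (158·18 − 26·110)/272 = -1/17.

m = 0.706, b = -0.059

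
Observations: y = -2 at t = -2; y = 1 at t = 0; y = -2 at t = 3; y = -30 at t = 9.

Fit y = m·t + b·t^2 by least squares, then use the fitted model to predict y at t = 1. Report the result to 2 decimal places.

Sums needed: Σt·t = 94, Σt·t^2 = 748, Σt^2·t^2 = 6658.
Right-hand side: Σt·y = -272, Σt^2·y = -2456.
So MᵀM·[m, b]ᵀ = Mᵀy: [[94, 748]; [748, 6658]]·[m, b]ᵀ = [-272, -2456]ᵀ.
Eliminating b: 6658·(row 1) − 748·(row 2) gives 66348·m = 6658·(-272) − 748·(-2456) = 26112, so m = 2176/5529.
Then b = ((-2456) − 748·(2176/5529))/6658 = -2284/5529.
At t = 1: ŷ = (2176/5529)·(1) + (-2284/5529)·(1) = -36/1843.

ŷ = -0.02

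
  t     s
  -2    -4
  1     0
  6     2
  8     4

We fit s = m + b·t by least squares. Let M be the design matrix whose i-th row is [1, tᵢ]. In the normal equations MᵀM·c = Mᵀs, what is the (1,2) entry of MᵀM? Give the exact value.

Row 1 ↔ basis 1, column 2 ↔ basis t, so (MᵀM)_{1,2} = Σᵢ t = (1)·(-2) + (1)·(1) + (1)·(6) + (1)·(8) = 13.

13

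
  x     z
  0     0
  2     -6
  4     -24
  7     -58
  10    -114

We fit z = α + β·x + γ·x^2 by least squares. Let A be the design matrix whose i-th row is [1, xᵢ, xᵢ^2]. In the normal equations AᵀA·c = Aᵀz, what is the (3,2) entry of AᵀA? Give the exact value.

1415

Row 3 ↔ basis x^2, column 2 ↔ basis x, so (AᵀA)_{3,2} = Σᵢ (x^2)·(x) = (0)·(0) + (4)·(2) + (16)·(4) + (49)·(7) + (100)·(10) = 1415.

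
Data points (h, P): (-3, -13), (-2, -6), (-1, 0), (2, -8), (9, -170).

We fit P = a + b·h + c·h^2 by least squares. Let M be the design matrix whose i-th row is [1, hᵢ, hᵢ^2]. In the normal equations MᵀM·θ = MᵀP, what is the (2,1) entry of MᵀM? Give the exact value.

Row 2 ↔ basis h, column 1 ↔ basis 1, so (MᵀM)_{2,1} = Σᵢ h = (-3)·(1) + (-2)·(1) + (-1)·(1) + (2)·(1) + (9)·(1) = 5.

5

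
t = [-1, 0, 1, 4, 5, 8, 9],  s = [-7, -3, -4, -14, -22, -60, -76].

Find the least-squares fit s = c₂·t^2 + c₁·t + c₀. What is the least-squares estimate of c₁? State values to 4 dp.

c₁ = 1.7964

The normal equations are: 11540·c₂ + 1430·c₁ + 188·c₀ = -10781;  1430·c₂ + 188·c₁ + 26·c₀ = -1327;  188·c₂ + 26·c₁ + 7·c₀ = -186.
Solving the 3×3 system (Gaussian elimination) gives c₂ = -222221/203154, c₁ = 364955/203154, c₀ = -130903/33859.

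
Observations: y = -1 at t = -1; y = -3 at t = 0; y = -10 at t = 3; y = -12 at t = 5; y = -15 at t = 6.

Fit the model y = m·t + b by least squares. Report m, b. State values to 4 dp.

m = -1.9462, b = -3.1398

Sums needed: Σt·t = 71, Σt = 13, Σ1 = 5.
And Σt·y = -179, Σy = -41.
Determinant 71·5 − 13² = 186.
m = ((-179)·5 − 13·(-41))/186 = -181/93; b = (71·(-41) − 13·(-179))/186 = -292/93.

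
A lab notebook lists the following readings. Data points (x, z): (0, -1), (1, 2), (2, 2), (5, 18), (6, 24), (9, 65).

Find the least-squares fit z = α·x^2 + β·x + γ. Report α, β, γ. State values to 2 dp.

Setting ∂/∂α … = 0 gives: 8499·α + 1079·β + 147·γ = 6589;  1079·α + 147·β + 23·γ = 825;  147·α + 23·β + 6·γ = 110.
(Σx^2·x^2 = 8499, Σx^2·x = 1079, Σx^2 = 147, Σx·x = 147, Σx = 23, Σ1 = 6, Σx^2·z = 6589, Σx·z = 825, Σz = 110.)
Inverting the 3×3 Gram matrix, [α, β, γ]ᵀ = [1444/1527, -728/509, 989/1527]ᵀ.

α = 0.95, β = -1.43, γ = 0.65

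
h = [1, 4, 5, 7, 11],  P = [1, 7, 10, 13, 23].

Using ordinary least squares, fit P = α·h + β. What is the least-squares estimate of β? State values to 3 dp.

The normal system XᵀX·[α, β]ᵀ = XᵀP is [[212, 28]; [28, 5]]·[α, β]ᵀ = [423, 54]ᵀ.
Eliminating β: 5·(row 1) − 28·(row 2) gives 276·α = 5·423 − 28·54 = 603, so α = 201/92.
Then β = (54 − 28·(201/92))/5 = -33/23.

β = -1.435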